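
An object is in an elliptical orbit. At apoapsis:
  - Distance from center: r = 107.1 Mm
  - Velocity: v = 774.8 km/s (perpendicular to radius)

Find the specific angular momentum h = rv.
r = 107.1 Mm = 1.071 × 10^8 m
v = 774.8 km/s = 774800 m/s
h = rv = 1.071 × 10^8 × 774800 = 8.29811 × 10^13 m²/s ≈ 8.298 × 10^13 m²/s

Final answer: h = 8.298 × 10^13 m²/s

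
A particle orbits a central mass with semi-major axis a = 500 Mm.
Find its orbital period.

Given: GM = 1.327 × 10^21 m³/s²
a = 500 Mm = 5 × 10^8 m
GM = 1.327 × 10^21 m³/s²
a³ = 1.25 × 10^26 m³
T = 2π √(a³/GM) = 2π √((1.25 × 10^26) / (1.327 × 10^21)) = 2π × 306.916 s
T = 1928.41 s ≈ 32.14 minutes

Final answer: 32.14 minutes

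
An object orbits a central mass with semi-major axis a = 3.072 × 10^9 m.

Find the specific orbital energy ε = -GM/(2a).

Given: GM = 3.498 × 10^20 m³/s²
a = 3.072 × 10^9 m
GM = 3.498 × 10^20 m³/s²
2a = 6.144 × 10^9 m
ε = −GM/(2a) = -5.69336 × 10^10 J/kg ≈ -56.93 GJ/kg

Final answer: -56.93 GJ/kg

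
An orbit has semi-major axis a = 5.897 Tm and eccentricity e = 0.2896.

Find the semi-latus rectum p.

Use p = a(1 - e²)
a = 5.897 Tm = 5.897 × 10^12 m
e = 0.2896,  e² = 0.0838682,  1 − e² = 0.916132
p = a(1 − e²) = 5.897 × 10^12 m × 0.916132 = 5.40243 × 10^12 m ≈ 5.402 Tm

Final answer: p = 5.402 Tm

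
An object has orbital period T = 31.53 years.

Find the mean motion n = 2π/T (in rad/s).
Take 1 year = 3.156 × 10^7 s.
T = 31.53 years = 9.95087 × 10^8 s
n = 2π / (9.95087 × 10^8 s) = 6.31421 × 10^-9 rad/s ≈ 6.314 × 10^-9 rad/s

Final answer: n = 6.314 × 10^-9 rad/s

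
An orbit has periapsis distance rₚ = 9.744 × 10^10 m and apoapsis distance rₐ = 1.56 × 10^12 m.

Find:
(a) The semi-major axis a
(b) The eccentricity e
rₚ = 9.744 × 10^10 m
rₐ = 1.56 × 10^12 m
(a) a = (rₚ + rₐ)/2 = 8.2872 × 10^11 m ≈ 8.287 × 10^11 m
(b) e = (rₐ − rₚ)/(rₐ + rₚ) = (1.46256 × 10^12) / (1.65744 × 10^12) = 0.882421

Final answer:
(a) a = 8.287 × 10^11 m
(b) e = 0.8824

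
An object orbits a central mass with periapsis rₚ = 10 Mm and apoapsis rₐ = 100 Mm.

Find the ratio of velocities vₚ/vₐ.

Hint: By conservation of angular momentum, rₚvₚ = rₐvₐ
rₚ = 10 Mm = 1 × 10^7 m
rₐ = 100 Mm = 1 × 10^8 m
rₚvₚ = rₐvₐ  ⇒  vₚ/vₐ = rₐ/rₚ
vₚ/vₐ = (1 × 10^8) / (1 × 10^7) = 10

Final answer: vₚ/vₐ = 10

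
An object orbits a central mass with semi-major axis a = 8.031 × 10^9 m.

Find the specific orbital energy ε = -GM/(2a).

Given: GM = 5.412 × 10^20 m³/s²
a = 8.031 × 10^9 m
GM = 5.412 × 10^20 m³/s²
2a = 1.6062 × 10^10 m
ε = −GM/(2a) = -3.36944 × 10^10 J/kg ≈ -33.69 GJ/kg

Final answer: -33.69 GJ/kg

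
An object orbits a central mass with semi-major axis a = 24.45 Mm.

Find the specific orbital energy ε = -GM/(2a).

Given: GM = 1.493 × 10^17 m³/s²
a = 24.45 Mm = 2.445 × 10^7 m
GM = 1.493 × 10^17 m³/s²
2a = 4.89 × 10^7 m
ε = −GM/(2a) = -3.05317 × 10^9 J/kg ≈ -3.053 GJ/kg

Final answer: -3.053 GJ/kg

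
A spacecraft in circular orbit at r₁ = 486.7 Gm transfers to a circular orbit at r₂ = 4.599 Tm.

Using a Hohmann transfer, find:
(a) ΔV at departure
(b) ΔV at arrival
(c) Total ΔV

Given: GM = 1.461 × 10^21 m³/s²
r₁ = 486.7 Gm = 4.867 × 10^11 m
r₂ = 4.599 Tm = 4.599 × 10^12 m
GM = 1.461 × 10^21 m³/s²
Transfer ellipse: a_t = (r₁ + r₂)/2 = 2.54285 × 10^12 m
Circular speed at r₁: v₁ = √(GM/r₁) = 54789.1 m/s
Transfer speed at r₁ (periapsis): v₁ₜ = √(GM(2/r₁ − 1/a_t)) = 73682.7 m/s
(a) ΔV₁ = v₁ₜ − v₁ = 18893.6 m/s ≈ 18.89 km/s
Circular speed at r₂: v₂ = √(GM/r₂) = 17823.5 m/s
Transfer speed at r₂ (apoapsis): v₂ₜ = √(GM(2/r₂ − 1/a_t)) = 7797.65 m/s
(b) ΔV₂ = v₂ − v₂ₜ = 10025.9 m/s ≈ 10.03 km/s
(c) ΔV_total = ΔV₁ + ΔV₂ = 28919.5 m/s ≈ 28.92 km/s

Final answer:
(a) ΔV₁ = 18.89 km/s
(b) ΔV₂ = 10.03 km/s
(c) ΔV_total = 28.92 km/s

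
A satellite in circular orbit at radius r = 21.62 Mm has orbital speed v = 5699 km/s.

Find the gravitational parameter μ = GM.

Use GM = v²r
r = 21.62 Mm = 2.162 × 10^7 m
v = 5699 km/s = 5.699 × 10^6 m/s
v² = 3.24786 × 10^13 m²/s²
GM = v²r = 3.24786 × 10^13 × 2.162 × 10^7 = 7.02187 × 10^20 m³/s²
GM ≈ 7.022 × 10^20 m³/s²

Final answer: GM = 7.022 × 10^20 m³/s²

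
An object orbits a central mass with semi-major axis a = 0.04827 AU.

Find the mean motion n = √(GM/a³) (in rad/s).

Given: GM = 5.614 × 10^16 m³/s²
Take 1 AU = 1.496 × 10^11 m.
a = 0.04827 AU = 7.22119 × 10^9 m
GM = 5.614 × 10^16 m³/s²
a³ = 3.76553 × 10^29 m³
GM/a³ = (5.614 × 10^16) / (3.76553 × 10^29) = 1.49089 × 10^-13 s⁻²
n = √(GM/a³) = 3.86121 × 10^-7 rad/s ≈ 3.861 × 10^-7 rad/s

Final answer: n = 3.861 × 10^-7 rad/s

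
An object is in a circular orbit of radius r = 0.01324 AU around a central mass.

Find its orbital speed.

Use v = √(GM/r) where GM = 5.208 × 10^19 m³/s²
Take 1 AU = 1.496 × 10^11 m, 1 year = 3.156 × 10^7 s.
r = 0.01324 AU = 1.9807 × 10^9 m
GM = 5.208 × 10^19 m³/s²
GM/r = (5.208 × 10^19) / (1.9807 × 10^9) = 2.62937 × 10^10 m²/s²
v = √(GM/r) = 162153 m/s ≈ 34.21 AU/year

Final answer: 34.21 AU/year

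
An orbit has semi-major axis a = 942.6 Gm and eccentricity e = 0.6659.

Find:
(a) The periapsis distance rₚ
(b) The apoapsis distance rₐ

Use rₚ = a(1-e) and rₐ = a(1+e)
a = 942.6 Gm = 9.426 × 10^11 m
e = 0.6659:  1 − e = 0.3341,  1 + e = 1.6659
(a) rₚ = a(1 − e) = 9.426 × 10^11 m × 0.3341 = 3.14923 × 10^11 m ≈ 314.9 Gm
(b) rₐ = a(1 + e) = 9.426 × 10^11 m × 1.6659 = 1.57028 × 10^12 m ≈ 1.57 Tm

Final answer:
(a) rₚ = 314.9 Gm
(b) rₐ = 1.57 Tm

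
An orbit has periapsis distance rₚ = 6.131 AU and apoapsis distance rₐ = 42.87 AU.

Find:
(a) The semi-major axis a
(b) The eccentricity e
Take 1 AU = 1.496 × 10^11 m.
rₚ = 6.131 AU = 9.17198 × 10^11 m
rₐ = 42.87 AU = 6.41335 × 10^12 m
(a) a = (rₚ + rₐ)/2 = 3.66527 × 10^12 m ≈ 24.5 AU
(b) e = (rₐ − rₚ)/(rₐ + rₚ) = (5.49615 × 10^12) / (7.33055 × 10^12) = 0.74976

Final answer:
(a) a = 24.5 AU
(b) e = 0.7498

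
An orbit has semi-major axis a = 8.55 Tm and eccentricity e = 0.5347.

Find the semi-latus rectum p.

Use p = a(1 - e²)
a = 8.55 Tm = 8.55 × 10^12 m
e = 0.5347,  e² = 0.285904,  1 − e² = 0.714096
p = a(1 − e²) = 8.55 × 10^12 m × 0.714096 = 6.10552 × 10^12 m ≈ 6.106 Tm

Final answer: p = 6.106 Tm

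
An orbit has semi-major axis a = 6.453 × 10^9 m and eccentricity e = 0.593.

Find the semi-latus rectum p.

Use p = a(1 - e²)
a = 6.453 × 10^9 m
e = 0.593,  e² = 0.351649,  1 − e² = 0.648351
p = a(1 − e²) = 6.453 × 10^9 m × 0.648351 = 4.18381 × 10^9 m ≈ 4.184 × 10^9 m

Final answer: p = 4.184 × 10^9 m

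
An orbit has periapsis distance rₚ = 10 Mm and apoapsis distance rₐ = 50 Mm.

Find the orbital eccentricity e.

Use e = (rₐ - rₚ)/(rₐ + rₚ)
rₚ = 10 Mm = 1 × 10^7 m
rₐ = 50 Mm = 5 × 10^7 m
rₐ − rₚ = 4 × 10^7 m
rₐ + rₚ = 6 × 10^7 m
e = (rₐ − rₚ)/(rₐ + rₚ) = 0.666667

Final answer: e = 0.6667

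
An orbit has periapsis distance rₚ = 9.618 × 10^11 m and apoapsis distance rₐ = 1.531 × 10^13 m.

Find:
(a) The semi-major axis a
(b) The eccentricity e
rₚ = 9.618 × 10^11 m
rₐ = 1.531 × 10^13 m
(a) a = (rₚ + rₐ)/2 = 8.1359 × 10^12 m ≈ 8.136 × 10^12 m
(b) e = (rₐ − rₚ)/(rₐ + rₚ) = (1.43482 × 10^13) / (1.62718 × 10^13) = 0.881783

Final answer:
(a) a = 8.136 × 10^12 m
(b) e = 0.8818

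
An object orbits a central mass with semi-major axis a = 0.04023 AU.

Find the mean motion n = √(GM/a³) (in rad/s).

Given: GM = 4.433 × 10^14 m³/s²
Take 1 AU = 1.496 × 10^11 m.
a = 0.04023 AU = 6.01841 × 10^9 m
GM = 4.433 × 10^14 m³/s²
a³ = 2.17994 × 10^29 m³
GM/a³ = (4.433 × 10^14) / (2.17994 × 10^29) = 2.03354 × 10^-15 s⁻²
n = √(GM/a³) = 4.50948 × 10^-8 rad/s ≈ 4.509 × 10^-8 rad/s

Final answer: n = 4.509 × 10^-8 rad/s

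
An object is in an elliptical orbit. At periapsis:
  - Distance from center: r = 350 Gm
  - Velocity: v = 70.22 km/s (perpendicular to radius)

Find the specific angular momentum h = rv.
r = 350 Gm = 3.5 × 10^11 m
v = 70.22 km/s = 70220 m/s
h = rv = 3.5 × 10^11 × 70220 = 2.4577 × 10^16 m²/s ≈ 2.458 × 10^16 m²/s

Final answer: h = 2.458 × 10^16 m²/s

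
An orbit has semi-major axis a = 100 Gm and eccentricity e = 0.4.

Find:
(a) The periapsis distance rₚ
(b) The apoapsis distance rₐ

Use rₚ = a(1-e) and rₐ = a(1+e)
a = 100 Gm = 1 × 10^11 m
e = 0.4:  1 − e = 0.6,  1 + e = 1.4
(a) rₚ = a(1 − e) = 1 × 10^11 m × 0.6 = 6 × 10^10 m ≈ 60 Gm
(b) rₐ = a(1 + e) = 1 × 10^11 m × 1.4 = 1.4 × 10^11 m ≈ 140 Gm

Final answer:
(a) rₚ = 60 Gm
(b) rₐ = 140 Gm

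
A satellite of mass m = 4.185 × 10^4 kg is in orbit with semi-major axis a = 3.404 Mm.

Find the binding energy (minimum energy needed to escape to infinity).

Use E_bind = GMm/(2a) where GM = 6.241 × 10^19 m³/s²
a = 3.404 Mm = 3.404 × 10^6 m
GM = 6.241 × 10^19 m³/s²
m = 4.185 × 10^4 kg
GMm = 6.241 × 10^19 × 41850 = 2.61186 × 10^24 m³·kg/s²
2a = 6.808 × 10^6 m
E_bind = GMm/(2a) = 3.83645 × 10^17 J ≈ 383.6 PJ

Final answer: 383.6 PJ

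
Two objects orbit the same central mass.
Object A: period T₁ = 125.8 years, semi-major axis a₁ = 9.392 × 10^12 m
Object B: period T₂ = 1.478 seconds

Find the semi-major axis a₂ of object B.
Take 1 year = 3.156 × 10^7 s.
T₁ = 125.8 years = 3.97025 × 10^9 s
T₂ = 1.478 seconds
a₁ = 9.392 × 10^12 m
Kepler's third law: (T₂/T₁)² = (a₂/a₁)³  ⇒  a₂ = a₁ (T₂/T₁)^(2/3)
T₂/T₁ = 3.72269 × 10^-10
(T₂/T₁)^(2/3) = 5.17493 × 10^-7
a₂ = 9.392 × 10^12 m × 5.17493 × 10^-7 = 4.86029 × 10^6 m ≈ 4.86 × 10^6 m

Final answer: a₂ = 4.86 × 10^6 m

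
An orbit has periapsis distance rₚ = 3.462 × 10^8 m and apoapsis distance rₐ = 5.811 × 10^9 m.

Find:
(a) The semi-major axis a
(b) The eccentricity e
rₚ = 3.462 × 10^8 m
rₐ = 5.811 × 10^9 m
(a) a = (rₚ + rₐ)/2 = 3.0786 × 10^9 m ≈ 3.079 × 10^9 m
(b) e = (rₐ − rₚ)/(rₐ + rₚ) = (5.4648 × 10^9) / (6.1572 × 10^9) = 0.887546

Final answer:
(a) a = 3.079 × 10^9 m
(b) e = 0.8875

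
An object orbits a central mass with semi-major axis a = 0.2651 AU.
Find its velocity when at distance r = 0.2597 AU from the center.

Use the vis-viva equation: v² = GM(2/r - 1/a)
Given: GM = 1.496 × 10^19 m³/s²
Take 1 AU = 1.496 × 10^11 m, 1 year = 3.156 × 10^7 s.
a = 0.2651 AU = 3.9659 × 10^10 m
r = 0.2597 AU = 3.88511 × 10^10 m
GM = 1.496 × 10^19 m³/s²
2/r − 1/a = 5.14786 × 10^-11 − 2.5215 × 10^-11 = 2.62636 × 10^-11 m⁻¹
v² = GM (2/r − 1/a) = 3.92903 × 10^8 m²/s²
v = 19821.8 m/s ≈ 4.182 AU/year

Final answer: 4.182 AU/year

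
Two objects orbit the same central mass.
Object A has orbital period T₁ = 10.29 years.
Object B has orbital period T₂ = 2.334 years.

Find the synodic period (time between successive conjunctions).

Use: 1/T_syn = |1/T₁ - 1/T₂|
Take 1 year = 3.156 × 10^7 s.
T₁ = 10.29 years = 3.24752 × 10^8 s
T₂ = 2.334 years = 7.3661 × 10^7 s
1/T₁ = 3.07927 × 10^-9 s⁻¹
1/T₂ = 1.35757 × 10^-8 s⁻¹
|1/T₁ − 1/T₂| = 1.04964 × 10^-8 s⁻¹
T_syn = 1 / |1/T₁ − 1/T₂| = 9.52705 × 10^7 s ≈ 3.019 years

Final answer: T_syn = 3.019 years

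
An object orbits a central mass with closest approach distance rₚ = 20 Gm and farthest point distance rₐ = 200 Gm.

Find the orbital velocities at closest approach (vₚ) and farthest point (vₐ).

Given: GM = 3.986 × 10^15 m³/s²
rₚ = 20 Gm = 2 × 10^10 m
rₐ = 200 Gm = 2 × 10^11 m
GM = 3.986 × 10^15 m³/s²
a = (rₚ + rₐ)/2 = 1.1 × 10^11 m
Vis-viva: v² = GM (2/r − 1/a)
vₚ² = 3.986 × 10^15 × (1 × 10^-10 − 9.09091 × 10^-12) = 362364 m²/s²
vₚ = 601.966 m/s ≈ 602 m/s
vₐ² = 3.986 × 10^15 × (1 × 10^-11 − 9.09091 × 10^-12) = 3623.64 m²/s²
vₐ = 60.1966 m/s ≈ 60.2 m/s

Final answer: vₚ = 602 m/s, vₐ = 60.2 m/s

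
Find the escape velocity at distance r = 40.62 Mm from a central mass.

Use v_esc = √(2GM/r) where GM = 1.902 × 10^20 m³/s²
r = 40.62 Mm = 4.062 × 10^7 m
GM = 1.902 × 10^20 m³/s²
2GM/r = 2 × (1.902 × 10^20) / (4.062 × 10^7) = 9.36484 × 10^12 m²/s²
v_esc = √(2GM/r) = 3.0602 × 10^6 m/s ≈ 3060 km/s

Final answer: 3060 km/s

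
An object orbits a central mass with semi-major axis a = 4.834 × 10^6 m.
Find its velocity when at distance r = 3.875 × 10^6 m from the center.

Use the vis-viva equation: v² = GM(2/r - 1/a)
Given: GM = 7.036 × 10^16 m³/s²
a = 4.834 × 10^6 m
r = 3.875 × 10^6 m
GM = 7.036 × 10^16 m³/s²
2/r − 1/a = 5.16129 × 10^-7 − 2.06868 × 10^-7 = 3.09261 × 10^-7 m⁻¹
v² = GM (2/r − 1/a) = 2.17596 × 10^10 m²/s²
v = 147511 m/s ≈ 147.5 km/s

Final answer: 147.5 km/s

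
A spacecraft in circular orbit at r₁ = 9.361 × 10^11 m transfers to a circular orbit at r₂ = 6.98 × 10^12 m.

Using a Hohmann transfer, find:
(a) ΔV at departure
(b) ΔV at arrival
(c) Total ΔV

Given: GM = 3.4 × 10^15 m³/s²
r₁ = 9.361 × 10^11 m
r₂ = 6.98 × 10^12 m
GM = 3.4 × 10^15 m³/s²
Transfer ellipse: a_t = (r₁ + r₂)/2 = 3.95805 × 10^12 m
Circular speed at r₁: v₁ = √(GM/r₁) = 60.2668 m/s
Transfer speed at r₁ (periapsis): v₁ₜ = √(GM(2/r₁ − 1/a_t)) = 80.0323 m/s
(a) ΔV₁ = v₁ₜ − v₁ = 19.7655 m/s ≈ 19.77 m/s
Circular speed at r₂: v₂ = √(GM/r₂) = 22.0705 m/s
Transfer speed at r₂ (apoapsis): v₂ₜ = √(GM(2/r₂ − 1/a_t)) = 10.7333 m/s
(b) ΔV₂ = v₂ − v₂ₜ = 11.3372 m/s ≈ 11.34 m/s
(c) ΔV_total = ΔV₁ + ΔV₂ = 31.1027 m/s ≈ 31.1 m/s

Final answer:
(a) ΔV₁ = 19.77 m/s
(b) ΔV₂ = 11.34 m/s
(c) ΔV_total = 31.1 m/s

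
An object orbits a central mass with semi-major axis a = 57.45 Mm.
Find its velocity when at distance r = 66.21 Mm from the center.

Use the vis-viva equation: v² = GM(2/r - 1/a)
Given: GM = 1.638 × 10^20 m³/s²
a = 57.45 Mm = 5.745 × 10^7 m
r = 66.21 Mm = 6.621 × 10^7 m
GM = 1.638 × 10^20 m³/s²
2/r − 1/a = 3.02069 × 10^-8 − 1.74064 × 10^-8 = 1.28005 × 10^-8 m⁻¹
v² = GM (2/r − 1/a) = 2.09672 × 10^12 m²/s²
v = 1.448 × 10^6 m/s ≈ 1448 km/s

Final answer: 1448 km/s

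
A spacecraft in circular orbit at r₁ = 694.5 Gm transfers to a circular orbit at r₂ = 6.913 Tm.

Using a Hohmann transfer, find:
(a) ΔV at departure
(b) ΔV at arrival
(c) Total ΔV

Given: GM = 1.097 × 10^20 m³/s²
r₁ = 694.5 Gm = 6.945 × 10^11 m
r₂ = 6.913 Tm = 6.913 × 10^12 m
GM = 1.097 × 10^20 m³/s²
Transfer ellipse: a_t = (r₁ + r₂)/2 = 3.80375 × 10^12 m
Circular speed at r₁: v₁ = √(GM/r₁) = 12568 m/s
Transfer speed at r₁ (periapsis): v₁ₜ = √(GM(2/r₁ − 1/a_t)) = 16943.2 m/s
(a) ΔV₁ = v₁ₜ − v₁ = 4375.13 m/s ≈ 4.375 km/s
Circular speed at r₂: v₂ = √(GM/r₂) = 3983.55 m/s
Transfer speed at r₂ (apoapsis): v₂ₜ = √(GM(2/r₂ − 1/a_t)) = 1702.16 m/s
(b) ΔV₂ = v₂ − v₂ₜ = 2281.39 m/s ≈ 2.281 km/s
(c) ΔV_total = ΔV₁ + ΔV₂ = 6656.52 m/s ≈ 6.657 km/s

Final answer:
(a) ΔV₁ = 4.375 km/s
(b) ΔV₂ = 2.281 km/s
(c) ΔV_total = 6.657 km/s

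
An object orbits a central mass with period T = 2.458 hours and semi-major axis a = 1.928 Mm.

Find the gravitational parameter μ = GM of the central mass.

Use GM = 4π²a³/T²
T = 2.458 hours = 8848.8 s
a = 1.928 Mm = 1.928 × 10^6 m
a³ = 7.16673 × 10^18 m³
T² = 7.83013 × 10^7 s²
GM = 4π² × (7.16673 × 10^18) / (7.83013 × 10^7) = 3.61337 × 10^12 m³/s²
GM ≈ 3.613 × 10^12 m³/s²

Final answer: GM = 3.613 × 10^12 m³/s²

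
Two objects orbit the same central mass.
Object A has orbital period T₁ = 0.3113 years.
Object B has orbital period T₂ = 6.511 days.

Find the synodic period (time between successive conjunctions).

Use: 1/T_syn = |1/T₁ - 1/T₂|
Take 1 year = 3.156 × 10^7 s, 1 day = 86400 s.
T₁ = 0.3113 years = 9.82463 × 10^6 s
T₂ = 6.511 days = 562550 s
1/T₁ = 1.01785 × 10^-7 s⁻¹
1/T₂ = 1.77762 × 10^-6 s⁻¹
|1/T₁ − 1/T₂| = 1.67583 × 10^-6 s⁻¹
T_syn = 1 / |1/T₁ − 1/T₂| = 596718 s ≈ 6.906 days

Final answer: T_syn = 6.906 days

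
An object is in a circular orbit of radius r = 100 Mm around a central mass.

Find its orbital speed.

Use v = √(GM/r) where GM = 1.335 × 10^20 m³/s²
r = 100 Mm = 1 × 10^8 m
GM = 1.335 × 10^20 m³/s²
GM/r = (1.335 × 10^20) / (1 × 10^8) = 1.335 × 10^12 m²/s²
v = √(GM/r) = 1.15542 × 10^6 m/s ≈ 1155 km/s

Final answer: 1155 km/s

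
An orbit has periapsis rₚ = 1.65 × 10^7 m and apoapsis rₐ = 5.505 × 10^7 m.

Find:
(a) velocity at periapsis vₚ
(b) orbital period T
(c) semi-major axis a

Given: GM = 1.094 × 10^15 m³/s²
rₚ = 1.65 × 10^7 m
rₐ = 5.505 × 10^7 m
GM = 1.094 × 10^15 m³/s²
a = (rₚ + rₐ)/2 = 3.5775 × 10^7 m
e = (rₐ − rₚ)/(rₐ + rₚ) = (3.855 × 10^7) / (7.155 × 10^7) = 0.538784
(a) vₚ² = GM (2/rₚ − 1/a) = 1.094 × 10^15 × (1.21212 × 10^-7 − 2.79525 × 10^-8) = 1.02026 × 10^8 m²/s²;  vₚ = 10100.8 m/s ≈ 10.1 km/s
(b) a³ = 4.57867 × 10^22 m³;  T = 2π √(a³/GM) = 2π × 6469.35 s = 40648.1 s ≈ 11.29 hours
(c) a = 3.5775 × 10^7 m ≈ 3.578 × 10^7 m

Final answer:
(a) velocity at periapsis vₚ = 10.1 km/s
(b) orbital period T = 11.29 hours
(c) semi-major axis a = 3.578 × 10^7 m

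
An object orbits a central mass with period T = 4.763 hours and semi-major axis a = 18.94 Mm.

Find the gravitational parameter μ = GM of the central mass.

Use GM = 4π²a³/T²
T = 4.763 hours = 17146.8 s
a = 18.94 Mm = 1.894 × 10^7 m
a³ = 6.79422 × 10^21 m³
T² = 2.94013 × 10^8 s²
GM = 4π² × (6.79422 × 10^21) / (2.94013 × 10^8) = 9.12291 × 10^14 m³/s²
GM ≈ 9.123 × 10^14 m³/s²

Final answer: GM = 9.123 × 10^14 m³/s²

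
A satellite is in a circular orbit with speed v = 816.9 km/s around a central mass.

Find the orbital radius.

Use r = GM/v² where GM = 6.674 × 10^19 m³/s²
v = 816.9 km/s = 816900 m/s
GM = 6.674 × 10^19 m³/s²
v² = 6.67326 × 10^11 m²/s²
r = GM/v² = (6.674 × 10^19) / (6.67326 × 10^11) = 1.00011 × 10^8 m ≈ 100 Mm

Final answer: 100 Mm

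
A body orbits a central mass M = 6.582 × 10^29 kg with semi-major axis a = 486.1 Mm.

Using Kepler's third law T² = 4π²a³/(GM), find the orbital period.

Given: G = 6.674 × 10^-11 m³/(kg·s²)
M = 6.582 × 10^29 kg
GM = G × M = 6.674 × 10^-11 × 6.582 × 10^29 = 4.39283 × 10^19 m³/s²
a = 486.1 Mm = 4.861 × 10^8 m
a³ = 1.14862 × 10^26 m³
T = 2π √(a³/GM) = 2π √((1.14862 × 10^26) / (4.39283 × 10^19)) = 2π × 1617.02 s
T = 10160.1 s ≈ 2.822 hours

Final answer: 2.822 hours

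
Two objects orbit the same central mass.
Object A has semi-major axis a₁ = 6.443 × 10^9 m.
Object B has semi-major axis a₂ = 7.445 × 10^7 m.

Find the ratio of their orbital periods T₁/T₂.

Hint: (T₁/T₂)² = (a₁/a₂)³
a₁ = 6.443 × 10^9 m
a₂ = 7.445 × 10^7 m
a₁/a₂ = 86.5413
T₁/T₂ = (a₁/a₂)^(3/2) = (86.5413)^1.5 = 805.073

Final answer: T₁/T₂ = 805.1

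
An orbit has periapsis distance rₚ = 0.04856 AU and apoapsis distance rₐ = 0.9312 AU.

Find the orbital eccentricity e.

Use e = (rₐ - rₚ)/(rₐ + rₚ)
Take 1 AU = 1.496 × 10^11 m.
rₚ = 0.04856 AU = 7.26458 × 10^9 m
rₐ = 0.9312 AU = 1.39308 × 10^11 m
rₐ − rₚ = 1.32043 × 10^11 m
rₐ + rₚ = 1.46572 × 10^11 m
e = (rₐ − rₚ)/(rₐ + rₚ) = 0.900874

Final answer: e = 0.9009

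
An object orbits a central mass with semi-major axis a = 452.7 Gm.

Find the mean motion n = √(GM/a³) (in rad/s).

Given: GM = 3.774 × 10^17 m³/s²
a = 452.7 Gm = 4.527 × 10^11 m
GM = 3.774 × 10^17 m³/s²
a³ = 9.27751 × 10^34 m³
GM/a³ = (3.774 × 10^17) / (9.27751 × 10^34) = 4.0679 × 10^-18 s⁻²
n = √(GM/a³) = 2.0169 × 10^-9 rad/s ≈ 2.017 × 10^-9 rad/s

Final answer: n = 2.017 × 10^-9 rad/s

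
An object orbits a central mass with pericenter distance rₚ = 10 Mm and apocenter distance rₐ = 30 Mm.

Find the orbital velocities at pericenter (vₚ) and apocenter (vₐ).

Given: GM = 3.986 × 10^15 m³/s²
rₚ = 10 Mm = 1 × 10^7 m
rₐ = 30 Mm = 3 × 10^7 m
GM = 3.986 × 10^15 m³/s²
a = (rₚ + rₐ)/2 = 2 × 10^7 m
Vis-viva: v² = GM (2/r − 1/a)
vₚ² = 3.986 × 10^15 × (2 × 10^-7 − 5 × 10^-8) = 5.979 × 10^8 m²/s²
vₚ = 24452 m/s ≈ 24.45 km/s
vₐ² = 3.986 × 10^15 × (6.66667 × 10^-8 − 5 × 10^-8) = 6.64333 × 10^7 m²/s²
vₐ = 8150.66 m/s ≈ 8.151 km/s

Final answer: vₚ = 24.45 km/s, vₐ = 8.151 km/s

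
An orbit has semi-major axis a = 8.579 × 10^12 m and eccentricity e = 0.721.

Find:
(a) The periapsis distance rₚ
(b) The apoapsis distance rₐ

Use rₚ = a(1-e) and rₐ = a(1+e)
a = 8.579 × 10^12 m
e = 0.721:  1 − e = 0.279,  1 + e = 1.721
(a) rₚ = a(1 − e) = 8.579 × 10^12 m × 0.279 = 2.39354 × 10^12 m ≈ 2.394 × 10^12 m
(b) rₐ = a(1 + e) = 8.579 × 10^12 m × 1.721 = 1.47645 × 10^13 m ≈ 1.476 × 10^13 m

Final answer:
(a) rₚ = 2.394 × 10^12 m
(b) rₐ = 1.476 × 10^13 m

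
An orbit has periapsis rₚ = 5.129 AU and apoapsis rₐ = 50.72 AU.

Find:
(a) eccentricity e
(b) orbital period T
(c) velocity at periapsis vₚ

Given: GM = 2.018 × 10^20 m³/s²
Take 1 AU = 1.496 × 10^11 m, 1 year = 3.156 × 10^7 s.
rₚ = 5.129 AU = 7.67298 × 10^11 m
rₐ = 50.72 AU = 7.58771 × 10^12 m
GM = 2.018 × 10^20 m³/s²
a = (rₚ + rₐ)/2 = 4.17751 × 10^12 m
e = (rₐ − rₚ)/(rₐ + rₚ) = (6.82041 × 10^12) / (8.35501 × 10^12) = 0.816326
(a) e = 0.816326 ≈ 0.8163
(b) a³ = 7.29039 × 10^37 m³;  T = 2π √(a³/GM) = 2π × 6.01056 × 10^8 s = 3.77655 × 10^9 s ≈ 119.7 years
(c) vₚ² = GM (2/rₚ − 1/a) = 2.018 × 10^20 × (2.60655 × 10^-12 − 2.39377 × 10^-13) = 4.77695 × 10^8 m²/s²;  vₚ = 21856.2 m/s ≈ 4.611 AU/year

Final answer:
(a) eccentricity e = 0.8163
(b) orbital period T = 119.7 years
(c) velocity at periapsis vₚ = 4.611 AU/year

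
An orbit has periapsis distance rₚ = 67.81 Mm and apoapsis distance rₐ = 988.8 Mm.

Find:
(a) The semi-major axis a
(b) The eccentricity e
rₚ = 67.81 Mm = 6.781 × 10^7 m
rₐ = 988.8 Mm = 9.888 × 10^8 m
(a) a = (rₚ + rₐ)/2 = 5.28305 × 10^8 m ≈ 528.3 Mm
(b) e = (rₐ − rₚ)/(rₐ + rₚ) = (9.2099 × 10^8) / (1.05661 × 10^9) = 0.871646

Final answer:
(a) a = 528.3 Mm
(b) e = 0.8716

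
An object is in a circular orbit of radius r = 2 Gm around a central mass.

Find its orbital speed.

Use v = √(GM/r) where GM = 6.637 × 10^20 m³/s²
r = 2 Gm = 2 × 10^9 m
GM = 6.637 × 10^20 m³/s²
GM/r = (6.637 × 10^20) / (2 × 10^9) = 3.3185 × 10^11 m²/s²
v = √(GM/r) = 576064 m/s ≈ 576.1 km/s

Final answer: 576.1 km/s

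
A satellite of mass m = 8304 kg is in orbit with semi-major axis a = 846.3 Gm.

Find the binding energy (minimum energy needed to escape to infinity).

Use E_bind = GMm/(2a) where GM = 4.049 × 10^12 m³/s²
a = 846.3 Gm = 8.463 × 10^11 m
GM = 4.049 × 10^12 m³/s²
m = 8304 kg
GMm = 4.049 × 10^12 × 8304 = 3.36229 × 10^16 m³·kg/s²
2a = 1.6926 × 10^12 m
E_bind = GMm/(2a) = 19864.6 J ≈ 19.86 kJ

Final answer: 19.86 kJ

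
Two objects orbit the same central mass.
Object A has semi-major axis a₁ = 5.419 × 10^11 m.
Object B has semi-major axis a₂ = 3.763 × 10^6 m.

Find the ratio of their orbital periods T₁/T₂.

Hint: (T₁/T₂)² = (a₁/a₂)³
a₁ = 5.419 × 10^11 m
a₂ = 3.763 × 10^6 m
a₁/a₂ = 144007
T₁/T₂ = (a₁/a₂)^(3/2) = (144007)^1.5 = 5.46484 × 10^7

Final answer: T₁/T₂ = 5.465 × 10^7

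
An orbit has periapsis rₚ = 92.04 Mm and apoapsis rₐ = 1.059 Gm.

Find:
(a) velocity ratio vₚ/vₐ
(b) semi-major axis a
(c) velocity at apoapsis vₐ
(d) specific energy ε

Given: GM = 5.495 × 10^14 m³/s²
rₚ = 92.04 Mm = 9.204 × 10^7 m
rₐ = 1.059 Gm = 1.059 × 10^9 m
GM = 5.495 × 10^14 m³/s²
a = (rₚ + rₐ)/2 = 5.7552 × 10^8 m
e = (rₐ − rₚ)/(rₐ + rₚ) = (9.6696 × 10^8) / (1.15104 × 10^9) = 0.840075
(a) vₚ/vₐ = rₐ/rₚ (angular momentum) = (1.059 × 10^9) / (9.204 × 10^7) = 11.5059 ≈ 11.51
(b) a = 5.7552 × 10^8 m ≈ 575.5 Mm
(c) vₐ² = GM (2/rₐ − 1/a) = 5.495 × 10^14 × (1.88857 × 10^-9 − 1.73756 × 10^-9) = 82982.8 m²/s²;  vₐ = 288.067 m/s ≈ 288.1 m/s
(d) 2a = 1.15104 × 10^9 m;  ε = −GM/(2a) = -477394 J/kg ≈ -477.4 kJ/kg

Final answer:
(a) velocity ratio vₚ/vₐ = 11.51
(b) semi-major axis a = 575.5 Mm
(c) velocity at apoapsis vₐ = 288.1 m/s
(d) specific energy ε = -477.4 kJ/kg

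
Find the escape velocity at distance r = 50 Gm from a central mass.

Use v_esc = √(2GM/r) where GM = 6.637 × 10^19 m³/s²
r = 50 Gm = 5 × 10^10 m
GM = 6.637 × 10^19 m³/s²
2GM/r = 2 × (6.637 × 10^19) / (5 × 10^10) = 2.6548 × 10^9 m²/s²
v_esc = √(2GM/r) = 51524.8 m/s ≈ 51.52 km/s

Final answer: 51.52 km/s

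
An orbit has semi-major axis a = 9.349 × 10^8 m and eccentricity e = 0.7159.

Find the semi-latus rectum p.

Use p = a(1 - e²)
a = 9.349 × 10^8 m
e = 0.7159,  e² = 0.512513,  1 − e² = 0.487487
p = a(1 − e²) = 9.349 × 10^8 m × 0.487487 = 4.55752 × 10^8 m ≈ 4.558 × 10^8 m

Final answer: p = 4.558 × 10^8 m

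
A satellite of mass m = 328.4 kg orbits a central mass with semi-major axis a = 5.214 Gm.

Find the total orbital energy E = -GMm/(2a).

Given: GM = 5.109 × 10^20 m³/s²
a = 5.214 Gm = 5.214 × 10^9 m
GM = 5.109 × 10^20 m³/s²
2a = 1.0428 × 10^10 m
GMm = 5.109 × 10^20 × 328.4 = 1.6778 × 10^23 m³·kg/s²
E = −GMm/(2a) = -1.60893 × 10^13 J ≈ -16.09 TJ

Final answer: -16.09 TJ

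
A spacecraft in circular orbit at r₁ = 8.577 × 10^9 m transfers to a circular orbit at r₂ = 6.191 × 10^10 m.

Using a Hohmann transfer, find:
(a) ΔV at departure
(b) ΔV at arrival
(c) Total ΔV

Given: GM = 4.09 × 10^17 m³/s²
r₁ = 8.577 × 10^9 m
r₂ = 6.191 × 10^10 m
GM = 4.09 × 10^17 m³/s²
Transfer ellipse: a_t = (r₁ + r₂)/2 = 3.52435 × 10^10 m
Circular speed at r₁: v₁ = √(GM/r₁) = 6905.48 m/s
Transfer speed at r₁ (periapsis): v₁ₜ = √(GM(2/r₁ − 1/a_t)) = 9152.4 m/s
(a) ΔV₁ = v₁ₜ − v₁ = 2246.92 m/s ≈ 2.247 km/s
Circular speed at r₂: v₂ = √(GM/r₂) = 2570.28 m/s
Transfer speed at r₂ (apoapsis): v₂ₜ = √(GM(2/r₂ − 1/a_t)) = 1267.97 m/s
(b) ΔV₂ = v₂ − v₂ₜ = 1302.31 m/s ≈ 1.302 km/s
(c) ΔV_total = ΔV₁ + ΔV₂ = 3549.23 m/s ≈ 3.549 km/s

Final answer:
(a) ΔV₁ = 2.247 km/s
(b) ΔV₂ = 1.302 km/s
(c) ΔV_total = 3.549 km/s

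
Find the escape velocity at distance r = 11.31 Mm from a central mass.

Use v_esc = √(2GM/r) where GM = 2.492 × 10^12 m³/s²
r = 11.31 Mm = 1.131 × 10^7 m
GM = 2.492 × 10^12 m³/s²
2GM/r = 2 × (2.492 × 10^12) / (1.131 × 10^7) = 440672 m²/s²
v_esc = √(2GM/r) = 663.831 m/s ≈ 663.8 m/s

Final answer: 663.8 m/s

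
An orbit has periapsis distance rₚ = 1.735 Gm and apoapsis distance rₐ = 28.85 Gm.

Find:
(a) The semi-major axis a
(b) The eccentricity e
rₚ = 1.735 Gm = 1.735 × 10^9 m
rₐ = 28.85 Gm = 2.885 × 10^10 m
(a) a = (rₚ + rₐ)/2 = 1.52925 × 10^10 m ≈ 15.29 Gm
(b) e = (rₐ − rₚ)/(rₐ + rₚ) = (2.7115 × 10^10) / (3.0585 × 10^10) = 0.886546

Final answer:
(a) a = 15.29 Gm
(b) e = 0.8865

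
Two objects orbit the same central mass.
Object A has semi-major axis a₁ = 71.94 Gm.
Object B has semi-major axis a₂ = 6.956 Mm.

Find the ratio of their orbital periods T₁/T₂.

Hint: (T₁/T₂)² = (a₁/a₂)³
a₁ = 71.94 Gm = 7.194 × 10^10 m
a₂ = 6.956 Mm = 6.956 × 10^6 m
a₁/a₂ = 10342.2
T₁/T₂ = (a₁/a₂)^(3/2) = (10342.2)^1.5 = 1.05176 × 10^6

Final answer: T₁/T₂ = 1.052 × 10^6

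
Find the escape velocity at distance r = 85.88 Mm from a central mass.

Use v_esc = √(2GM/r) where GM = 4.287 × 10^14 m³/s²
r = 85.88 Mm = 8.588 × 10^7 m
GM = 4.287 × 10^14 m³/s²
2GM/r = 2 × (4.287 × 10^14) / (8.588 × 10^7) = 9.9837 × 10^6 m²/s²
v_esc = √(2GM/r) = 3159.7 m/s ≈ 3.16 km/s

Final answer: 3.16 km/s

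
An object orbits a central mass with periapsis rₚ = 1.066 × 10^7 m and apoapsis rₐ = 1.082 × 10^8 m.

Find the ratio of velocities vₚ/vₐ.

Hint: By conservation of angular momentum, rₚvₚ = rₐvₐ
rₚ = 1.066 × 10^7 m
rₐ = 1.082 × 10^8 m
rₚvₚ = rₐvₐ  ⇒  vₚ/vₐ = rₐ/rₚ
vₚ/vₐ = (1.082 × 10^8) / (1.066 × 10^7) = 10.1501

Final answer: vₚ/vₐ = 10.15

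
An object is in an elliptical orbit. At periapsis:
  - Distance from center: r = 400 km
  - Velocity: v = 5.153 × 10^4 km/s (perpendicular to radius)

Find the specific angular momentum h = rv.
r = 400 km = 400000 m
v = 5.153 × 10^4 km/s = 5.153 × 10^7 m/s
h = rv = 400000 × 5.153 × 10^7 = 2.0612 × 10^13 m²/s ≈ 2.061 × 10^13 m²/s

Final answer: h = 2.061 × 10^13 m²/s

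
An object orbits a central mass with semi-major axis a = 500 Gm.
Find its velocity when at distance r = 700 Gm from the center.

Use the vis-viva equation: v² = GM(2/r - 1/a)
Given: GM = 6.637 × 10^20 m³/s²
a = 500 Gm = 5 × 10^11 m
r = 700 Gm = 7 × 10^11 m
GM = 6.637 × 10^20 m³/s²
2/r − 1/a = 2.85714 × 10^-12 − 2 × 10^-12 = 8.57143 × 10^-13 m⁻¹
v² = GM (2/r − 1/a) = 5.68886 × 10^8 m²/s²
v = 23851.3 m/s ≈ 23.85 km/s

Final answer: 23.85 km/s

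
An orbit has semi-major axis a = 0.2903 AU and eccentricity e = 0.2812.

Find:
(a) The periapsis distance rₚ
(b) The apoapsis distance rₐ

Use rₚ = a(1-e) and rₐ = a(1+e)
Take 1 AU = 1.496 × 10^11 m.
a = 0.2903 AU = 4.34289 × 10^10 m
e = 0.2812:  1 − e = 0.7188,  1 + e = 1.2812
(a) rₚ = a(1 − e) = 4.34289 × 10^10 m × 0.7188 = 3.12167 × 10^10 m ≈ 0.2087 AU
(b) rₐ = a(1 + e) = 4.34289 × 10^10 m × 1.2812 = 5.56411 × 10^10 m ≈ 0.3719 AU

Final answer:
(a) rₚ = 0.2087 AU
(b) rₐ = 0.3719 AU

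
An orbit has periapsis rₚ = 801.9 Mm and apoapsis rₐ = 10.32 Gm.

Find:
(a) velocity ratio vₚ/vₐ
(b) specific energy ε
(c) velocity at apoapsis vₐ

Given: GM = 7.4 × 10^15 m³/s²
rₚ = 801.9 Mm = 8.019 × 10^8 m
rₐ = 10.32 Gm = 1.032 × 10^10 m
GM = 7.4 × 10^15 m³/s²
a = (rₚ + rₐ)/2 = 5.56095 × 10^9 m
e = (rₐ − rₚ)/(rₐ + rₚ) = (9.5181 × 10^9) / (1.11219 × 10^10) = 0.855798
(a) vₚ/vₐ = rₐ/rₚ (angular momentum) = (1.032 × 10^10) / (8.019 × 10^8) = 12.8694 ≈ 12.87
(b) 2a = 1.11219 × 10^10 m;  ε = −GM/(2a) = -665354 J/kg ≈ -665.4 kJ/kg
(c) vₐ² = GM (2/rₐ − 1/a) = 7.4 × 10^15 × (1.93798 × 10^-10 − 1.79825 × 10^-10) = 103401 m²/s²;  vₐ = 321.56 m/s ≈ 321.6 m/s

Final answer:
(a) velocity ratio vₚ/vₐ = 12.87
(b) specific energy ε = -665.4 kJ/kg
(c) velocity at apoapsis vₐ = 321.6 m/s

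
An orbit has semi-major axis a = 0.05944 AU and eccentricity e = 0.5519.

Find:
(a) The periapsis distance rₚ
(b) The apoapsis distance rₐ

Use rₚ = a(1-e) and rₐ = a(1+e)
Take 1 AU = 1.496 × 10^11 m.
a = 0.05944 AU = 8.89222 × 10^9 m
e = 0.5519:  1 − e = 0.4481,  1 + e = 1.5519
(a) rₚ = a(1 − e) = 8.89222 × 10^9 m × 0.4481 = 3.98461 × 10^9 m ≈ 0.02664 AU
(b) rₐ = a(1 + e) = 8.89222 × 10^9 m × 1.5519 = 1.37998 × 10^10 m ≈ 0.09224 AU

Final answer:
(a) rₚ = 0.02664 AU
(b) rₐ = 0.09224 AU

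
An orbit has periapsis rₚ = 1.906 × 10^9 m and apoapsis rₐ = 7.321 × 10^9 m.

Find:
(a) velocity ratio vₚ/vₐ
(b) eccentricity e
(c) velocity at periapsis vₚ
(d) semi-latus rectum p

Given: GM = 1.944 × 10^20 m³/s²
rₚ = 1.906 × 10^9 m
rₐ = 7.321 × 10^9 m
GM = 1.944 × 10^20 m³/s²
a = (rₚ + rₐ)/2 = 4.6135 × 10^9 m
e = (rₐ − rₚ)/(rₐ + rₚ) = (5.415 × 10^9) / (9.227 × 10^9) = 0.586865
(a) vₚ/vₐ = rₐ/rₚ (angular momentum) = (7.321 × 10^9) / (1.906 × 10^9) = 3.84103 ≈ 3.841
(b) e = 0.586865 ≈ 0.5869
(c) vₚ² = GM (2/rₚ − 1/a) = 1.944 × 10^20 × (1.04932 × 10^-9 − 2.16755 × 10^-10) = 1.6185 × 10^11 m²/s²;  vₚ = 402306 m/s ≈ 402.3 km/s
(d) 1 − e² = 0.65559;  p = a(1 − e²) = 4.6135 × 10^9 × 0.65559 = 3.02456 × 10^9 m ≈ 3.025 × 10^9 m

Final answer:
(a) velocity ratio vₚ/vₐ = 3.841
(b) eccentricity e = 0.5869
(c) velocity at periapsis vₚ = 402.3 km/s
(d) semi-latus rectum p = 3.025 × 10^9 m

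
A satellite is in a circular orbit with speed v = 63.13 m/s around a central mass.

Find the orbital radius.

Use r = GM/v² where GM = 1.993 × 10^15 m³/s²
v = 63.13 m/s
GM = 1.993 × 10^15 m³/s²
v² = 3985.4 m²/s²
r = GM/v² = (1.993 × 10^15) / 3985.4 = 5.00076 × 10^11 m ≈ 500.1 Gm

Final answer: 500.1 Gm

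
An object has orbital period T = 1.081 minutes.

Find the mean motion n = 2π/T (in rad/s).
T = 1.081 minutes = 64.86 s
n = 2π / 64.86 s = 0.096873 rad/s ≈ 0.09687 rad/s

Final answer: n = 0.09687 rad/s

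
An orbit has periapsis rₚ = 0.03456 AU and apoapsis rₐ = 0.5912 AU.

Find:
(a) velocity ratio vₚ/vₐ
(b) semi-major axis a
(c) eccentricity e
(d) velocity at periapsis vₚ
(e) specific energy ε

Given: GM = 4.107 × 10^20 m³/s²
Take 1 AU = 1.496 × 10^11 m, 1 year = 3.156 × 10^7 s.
rₚ = 0.03456 AU = 5.17018 × 10^9 m
rₐ = 0.5912 AU = 8.84435 × 10^10 m
GM = 4.107 × 10^20 m³/s²
a = (rₚ + rₐ)/2 = 4.68068 × 10^10 m
e = (rₐ − rₚ)/(rₐ + rₚ) = (8.32733 × 10^10) / (9.36137 × 10^10) = 0.889542
(a) vₚ/vₐ = rₐ/rₚ (angular momentum) = (8.84435 × 10^10) / (5.17018 × 10^9) = 17.1065 ≈ 17.11
(b) a = 4.68068 × 10^10 m ≈ 0.3129 AU
(c) e = 0.889542 ≈ 0.8895
(d) vₚ² = GM (2/rₚ − 1/a) = 4.107 × 10^20 × (3.86834 × 10^-10 − 2.13644 × 10^-11) = 1.50098 × 10^11 m²/s²;  vₚ = 387425 m/s ≈ 81.73 AU/year
(e) 2a = 9.36137 × 10^10 m;  ε = −GM/(2a) = -4.38718 × 10^9 J/kg ≈ -4.387 GJ/kg

Final answer:
(a) velocity ratio vₚ/vₐ = 17.11
(b) semi-major axis a = 0.3129 AU
(c) eccentricity e = 0.8895
(d) velocity at periapsis vₚ = 81.73 AU/year
(e) specific energy ε = -4.387 GJ/kg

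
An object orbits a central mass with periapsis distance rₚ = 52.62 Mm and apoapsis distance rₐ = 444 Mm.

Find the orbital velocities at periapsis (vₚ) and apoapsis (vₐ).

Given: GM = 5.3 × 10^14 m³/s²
rₚ = 52.62 Mm = 5.262 × 10^7 m
rₐ = 444 Mm = 4.44 × 10^8 m
GM = 5.3 × 10^14 m³/s²
a = (rₚ + rₐ)/2 = 2.4831 × 10^8 m
Vis-viva: v² = GM (2/r − 1/a)
vₚ² = 5.3 × 10^14 × (3.80084 × 10^-8 − 4.02722 × 10^-9) = 1.801 × 10^7 m²/s²
vₚ = 4243.82 m/s ≈ 4.244 km/s
vₐ² = 5.3 × 10^14 × (4.5045 × 10^-9 − 4.02722 × 10^-9) = 252959 m²/s²
vₐ = 502.95 m/s ≈ 502.9 m/s

Final answer: vₚ = 4.244 km/s, vₐ = 502.9 m/s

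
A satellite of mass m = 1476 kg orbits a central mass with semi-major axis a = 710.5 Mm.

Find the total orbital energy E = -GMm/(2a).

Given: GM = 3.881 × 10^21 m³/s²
a = 710.5 Mm = 7.105 × 10^8 m
GM = 3.881 × 10^21 m³/s²
2a = 1.421 × 10^9 m
GMm = 3.881 × 10^21 × 1476 = 5.72836 × 10^24 m³·kg/s²
E = −GMm/(2a) = -4.03121 × 10^15 J ≈ -4.031 PJ

Final answer: -4.031 PJ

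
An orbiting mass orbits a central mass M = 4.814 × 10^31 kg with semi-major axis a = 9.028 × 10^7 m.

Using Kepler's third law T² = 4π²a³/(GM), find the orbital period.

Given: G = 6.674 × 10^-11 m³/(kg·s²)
M = 4.814 × 10^31 kg
GM = G × M = 6.674 × 10^-11 × 4.814 × 10^31 = 3.21286 × 10^21 m³/s²
a = 9.028 × 10^7 m
a³ = 7.35825 × 10^23 m³
T = 2π √(a³/GM) = 2π √((7.35825 × 10^23) / (3.21286 × 10^21)) = 2π × 15.1336 s
T = 95.087 s ≈ 1.585 minutes

Final answer: 1.585 minutes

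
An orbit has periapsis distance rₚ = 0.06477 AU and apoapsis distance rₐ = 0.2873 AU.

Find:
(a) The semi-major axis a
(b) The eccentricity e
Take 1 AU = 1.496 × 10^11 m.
rₚ = 0.06477 AU = 9.68959 × 10^9 m
rₐ = 0.2873 AU = 4.29801 × 10^10 m
(a) a = (rₚ + rₐ)/2 = 2.63348 × 10^10 m ≈ 0.176 AU
(b) e = (rₐ − rₚ)/(rₐ + rₚ) = (3.32905 × 10^10) / (5.26697 × 10^10) = 0.632062

Final answer:
(a) a = 0.176 AU
(b) e = 0.6321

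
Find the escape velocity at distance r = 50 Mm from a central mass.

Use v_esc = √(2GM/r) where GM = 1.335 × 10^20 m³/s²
r = 50 Mm = 5 × 10^7 m
GM = 1.335 × 10^20 m³/s²
2GM/r = 2 × (1.335 × 10^20) / (5 × 10^7) = 5.34 × 10^12 m²/s²
v_esc = √(2GM/r) = 2.31084 × 10^6 m/s ≈ 2311 km/s

Final answer: 2311 km/s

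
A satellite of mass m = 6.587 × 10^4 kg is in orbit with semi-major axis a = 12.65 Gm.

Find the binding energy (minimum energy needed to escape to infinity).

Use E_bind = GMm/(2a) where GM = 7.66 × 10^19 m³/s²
a = 12.65 Gm = 1.265 × 10^10 m
GM = 7.66 × 10^19 m³/s²
m = 6.587 × 10^4 kg
GMm = 7.66 × 10^19 × 65870 = 5.04564 × 10^24 m³·kg/s²
2a = 2.53 × 10^10 m
E_bind = GMm/(2a) = 1.99432 × 10^14 J ≈ 199.4 TJ

Final answer: 199.4 TJ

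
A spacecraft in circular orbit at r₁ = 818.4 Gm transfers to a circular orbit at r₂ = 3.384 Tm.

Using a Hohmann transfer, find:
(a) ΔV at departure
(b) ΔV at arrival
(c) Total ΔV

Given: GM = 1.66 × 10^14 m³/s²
r₁ = 818.4 Gm = 8.184 × 10^11 m
r₂ = 3.384 Tm = 3.384 × 10^12 m
GM = 1.66 × 10^14 m³/s²
Transfer ellipse: a_t = (r₁ + r₂)/2 = 2.1012 × 10^12 m
Circular speed at r₁: v₁ = √(GM/r₁) = 14.242 m/s
Transfer speed at r₁ (periapsis): v₁ₜ = √(GM(2/r₁ − 1/a_t)) = 18.0739 m/s
(a) ΔV₁ = v₁ₜ − v₁ = 3.83193 m/s ≈ 3.832 m/s
Circular speed at r₂: v₂ = √(GM/r₂) = 7.00388 m/s
Transfer speed at r₂ (apoapsis): v₂ₜ = √(GM(2/r₂ − 1/a_t)) = 4.37107 m/s
(b) ΔV₂ = v₂ − v₂ₜ = 2.63281 m/s ≈ 2.633 m/s
(c) ΔV_total = ΔV₁ + ΔV₂ = 6.46474 m/s ≈ 6.465 m/s

Final answer:
(a) ΔV₁ = 3.832 m/s
(b) ΔV₂ = 2.633 m/s
(c) ΔV_total = 6.465 m/s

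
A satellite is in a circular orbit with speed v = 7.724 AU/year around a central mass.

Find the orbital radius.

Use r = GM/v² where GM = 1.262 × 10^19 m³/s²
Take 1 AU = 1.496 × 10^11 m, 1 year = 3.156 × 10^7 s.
v = 7.724 AU/year = 36613.1 m/s
GM = 1.262 × 10^19 m³/s²
v² = 1.34052 × 10^9 m²/s²
r = GM/v² = (1.262 × 10^19) / (1.34052 × 10^9) = 9.41425 × 10^9 m ≈ 0.06293 AU

Final answer: 0.06293 AU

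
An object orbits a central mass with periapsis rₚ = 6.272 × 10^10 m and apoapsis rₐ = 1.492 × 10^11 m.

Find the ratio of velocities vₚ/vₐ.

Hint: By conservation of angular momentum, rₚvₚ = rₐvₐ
rₚ = 6.272 × 10^10 m
rₐ = 1.492 × 10^11 m
rₚvₚ = rₐvₐ  ⇒  vₚ/vₐ = rₐ/rₚ
vₚ/vₐ = (1.492 × 10^11) / (6.272 × 10^10) = 2.37883

Final answer: vₚ/vₐ = 2.379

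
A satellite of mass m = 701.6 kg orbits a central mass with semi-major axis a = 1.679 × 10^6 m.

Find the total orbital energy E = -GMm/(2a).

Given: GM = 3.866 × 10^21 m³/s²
a = 1.679 × 10^6 m
GM = 3.866 × 10^21 m³/s²
2a = 3.358 × 10^6 m
GMm = 3.866 × 10^21 × 701.6 = 2.71239 × 10^24 m³·kg/s²
E = −GMm/(2a) = -8.07738 × 10^17 J ≈ -807.7 PJ

Final answer: -807.7 PJ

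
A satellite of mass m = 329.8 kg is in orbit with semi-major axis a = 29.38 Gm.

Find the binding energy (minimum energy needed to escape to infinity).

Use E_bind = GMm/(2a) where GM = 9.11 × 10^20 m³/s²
a = 29.38 Gm = 2.938 × 10^10 m
GM = 9.11 × 10^20 m³/s²
m = 329.8 kg
GMm = 9.11 × 10^20 × 329.8 = 3.00448 × 10^23 m³·kg/s²
2a = 5.876 × 10^10 m
E_bind = GMm/(2a) = 5.11313 × 10^12 J ≈ 5.113 TJ

Final answer: 5.113 TJ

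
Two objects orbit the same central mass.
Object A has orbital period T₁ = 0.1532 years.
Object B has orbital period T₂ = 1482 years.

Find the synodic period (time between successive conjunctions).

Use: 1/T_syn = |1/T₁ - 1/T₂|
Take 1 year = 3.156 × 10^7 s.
T₁ = 0.1532 years = 4.83499 × 10^6 s
T₂ = 1482 years = 4.67719 × 10^10 s
1/T₁ = 2.06826 × 10^-7 s⁻¹
1/T₂ = 2.13803 × 10^-11 s⁻¹
|1/T₁ − 1/T₂| = 2.06804 × 10^-7 s⁻¹
T_syn = 1 / |1/T₁ − 1/T₂| = 4.83549 × 10^6 s ≈ 0.1532 years

Final answer: T_syn = 0.1532 years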